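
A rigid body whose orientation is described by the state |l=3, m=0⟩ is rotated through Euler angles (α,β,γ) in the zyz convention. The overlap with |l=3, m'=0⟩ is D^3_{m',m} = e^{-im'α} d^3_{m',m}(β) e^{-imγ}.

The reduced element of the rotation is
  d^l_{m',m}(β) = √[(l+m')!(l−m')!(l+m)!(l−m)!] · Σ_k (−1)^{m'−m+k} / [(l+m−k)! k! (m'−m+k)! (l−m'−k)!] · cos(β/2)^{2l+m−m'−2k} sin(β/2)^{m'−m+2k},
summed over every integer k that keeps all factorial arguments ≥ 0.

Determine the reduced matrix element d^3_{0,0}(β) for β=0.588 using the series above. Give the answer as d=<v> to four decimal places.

d^3_{0,0}(β=0.5880) via the finite sum:
With c≡cos(β/2)=0.957092 and s≡sin(β/2)=0.289783, N=[6·6·6·6]^{1/2}=36.000000
The bounds max(0,m−m')=0 and min(l+m,l−m')=3 give 4 terms
  k=0: (−1)^0·36.0000/(36)·0.9571^6·0.2898^0 = +0.768640
  k=1: (−1)^1·36.0000/(4)·0.9571^4·0.2898^2 = -0.634167
  k=2: (−1)^2·36.0000/(4)·0.9571^2·0.2898^4 = +0.058135
  k=3: (−1)^3·36.0000/(36)·0.9571^0·0.2898^6 = -0.000592
d^3_{0,0}(0.5880) = +0.768640 -0.634167 +0.058135 -0.000592 = +0.192017

d=0.1920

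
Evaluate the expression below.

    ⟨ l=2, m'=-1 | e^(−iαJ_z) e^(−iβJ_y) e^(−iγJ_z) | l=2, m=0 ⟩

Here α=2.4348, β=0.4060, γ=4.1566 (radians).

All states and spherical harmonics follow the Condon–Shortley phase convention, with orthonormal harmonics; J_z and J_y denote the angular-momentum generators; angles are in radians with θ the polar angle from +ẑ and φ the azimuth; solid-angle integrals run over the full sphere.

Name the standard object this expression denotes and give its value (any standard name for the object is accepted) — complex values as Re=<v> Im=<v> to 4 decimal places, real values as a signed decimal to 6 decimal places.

This is a Wigner D-matrix element — the rotation-matrix element ⟨l m'| R(α,β,γ) |l m⟩ in the angular-momentum basis.
First d^2_{-1,0}(β=0.4060), then the phase factors e^{-i(-1)α} and e^{-i(0)γ}:
With c≡cos(β/2)=0.979466 and s≡sin(β/2)=0.201609, N=[1·6·2·2]^{1/2}=4.898979
The bounds max(0,m−m')=1 and min(l+m,l−m')=2 give 2 terms
  k=1: (−1)^0·4.8990/(2)·0.9795^3·0.2016^1 = +0.464037
  k=2: (−1)^1·4.8990/(2)·0.9795^1·0.2016^3 = -0.019660
d^2_{-1,0}(0.4060) = +0.464037 -0.019660 = +0.444377
Attach z-rotation phases: D = e^{-i(-1)(2.4348)}·(+0.444377)·e^{-i(0)(4.1566)} = -0.337926+0.288578i

Wigner D-matrix element, Re=-0.3379 Im=0.2886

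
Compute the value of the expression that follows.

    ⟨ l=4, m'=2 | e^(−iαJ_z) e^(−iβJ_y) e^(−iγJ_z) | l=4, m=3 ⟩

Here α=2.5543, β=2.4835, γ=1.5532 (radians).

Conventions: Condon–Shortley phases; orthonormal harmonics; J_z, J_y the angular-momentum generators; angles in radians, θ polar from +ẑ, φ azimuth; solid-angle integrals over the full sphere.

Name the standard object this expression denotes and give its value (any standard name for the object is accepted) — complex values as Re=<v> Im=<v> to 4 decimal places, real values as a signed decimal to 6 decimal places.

This is a Wigner D-matrix element — the rotation-matrix element ⟨l m'| R(α,β,γ) |l m⟩ in the angular-momentum basis.
First d^4_{2,3}(β=2.4835), then the phase factors e^{-i(2)α} and e^{-i(3)γ}:
With c≡cos(β/2)=0.323141 and s≡sin(β/2)=0.946351, N=[720·2·5040·1]^{1/2}=2693.993318
k∈{1,2} keeps every argument non-negative
  k=1: (−1)^0·2693.9933/(720)·0.3231^7·0.9464^1 = +0.001303
  k=2: (−1)^1·2693.9933/(240)·0.3231^5·0.9464^3 = -0.033520
d^4_{2,3}(2.4835) = +0.001303 -0.033520 = -0.032217
D = (+0.385926+0.922530i)·(-0.032217)·(-0.052764+0.998607i) = +0.030336-0.010848i

Wigner D-matrix element, Re=0.0303 Im=-0.0108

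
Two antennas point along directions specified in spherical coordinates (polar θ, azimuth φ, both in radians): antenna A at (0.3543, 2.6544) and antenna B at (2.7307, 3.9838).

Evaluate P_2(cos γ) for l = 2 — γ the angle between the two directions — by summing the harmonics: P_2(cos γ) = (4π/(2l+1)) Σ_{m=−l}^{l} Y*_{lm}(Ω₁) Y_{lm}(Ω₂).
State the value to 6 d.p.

Addition theorem: P_2(cos γ) = (4π/5) Σ_m Y*_{lm}(Ω₁) Y_{lm}(Ω₂), m = −2…2:
  m=-2: Y*=0.02611 - 0.03847j  Y=-0.00699 - 0.06123j  product -0.00254 - 0.00133j
  m=-1: Y*=-0.22213 + 0.11768j  Y=0.18835 - 0.21107j  product -0.01700 + 0.06905j
  m=+0: Y*=0.51690 + 0.00000j  Y=0.47983 + 0.00000j  product 0.24802 + 0.00000j
  m=+1: Y*=0.22213 + 0.11768j  Y=-0.18835 - 0.21107j  product -0.01700 - 0.06905j
  m=+2: Y*=0.02611 + 0.03847j  Y=-0.00699 + 0.06123j  product -0.00254 + 0.00133j
Total Σ_m = 0.20895 + 0.00000j. Multiply by 2.513274: 0.52514 + 0.00000j. P_2(cos γ) = 0.525140

0.525140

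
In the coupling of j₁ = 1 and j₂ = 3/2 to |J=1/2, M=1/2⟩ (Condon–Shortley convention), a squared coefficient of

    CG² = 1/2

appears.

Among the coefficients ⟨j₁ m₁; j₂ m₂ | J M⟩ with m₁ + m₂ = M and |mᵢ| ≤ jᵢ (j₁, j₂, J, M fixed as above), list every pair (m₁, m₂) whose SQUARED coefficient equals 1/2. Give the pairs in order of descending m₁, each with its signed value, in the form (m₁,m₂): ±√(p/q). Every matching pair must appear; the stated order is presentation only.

Admissible pairs with m₁+m₂ = M = 1/2: (-1,3/2), (0,1/2), (1,-1/2)
  (m₁,m₂)=(1,-1/2): CG² = 1/6, CG = +√(1/6)
  (m₁,m₂)=(0,1/2): CG² = 1/3, CG = −√(1/3)
  (m₁,m₂)=(-1,3/2): CG² = 1/2, CG = +√(1/2)   ← matches the target
Pairs with CG² = 1/2: (-1,3/2): +√(1/2)

(-1,3/2): +√(1/2)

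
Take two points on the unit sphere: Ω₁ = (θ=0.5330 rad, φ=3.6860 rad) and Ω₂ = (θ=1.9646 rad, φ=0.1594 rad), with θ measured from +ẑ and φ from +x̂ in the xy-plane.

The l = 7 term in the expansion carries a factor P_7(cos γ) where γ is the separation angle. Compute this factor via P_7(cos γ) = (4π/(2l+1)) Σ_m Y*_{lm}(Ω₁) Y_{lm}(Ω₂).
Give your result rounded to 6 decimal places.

Expand P_7 via completeness: Σ_{m} conj(Y_{7,m}) at Ω₁ times Y_{7,m} at Ω₂ —
  [-7]  conj(Y_{7,-7})(Ω₁) = +0.003430+0.002713i ; Y_{7,-7}(Ω₂) = +0.125845-0.257230i ; Δ = +0.001129-0.000541i
  [-6]  conj(Y_{7,-6})(Ω₁) = -0.027518-0.003454i ; Y_{7,-6}(Ω₂) = -0.256647+0.363789i ; Δ = +0.008319-0.009124i
  [-5]  conj(Y_{7,-5})(Ω₁) = +0.098108-0.043760i ; Y_{7,-5}(Ω₂) = +0.157392-0.161087i ; Δ = +0.008392-0.022691i
  [-4]  conj(Y_{7,-4})(Ω₁) = -0.159627+0.229938i ; Y_{7,-4}(Ω₂) = +0.178696-0.132382i ; Δ = +0.001915+0.062221i
  [-3]  conj(Y_{7,-3})(Ω₁) = +0.029637-0.474136i ; Y_{7,-3}(Ω₂) = -0.279805+0.145030i ; Δ = +0.060471+0.136964i
  [-2]  conj(Y_{7,-2})(Ω₁) = +0.195007+0.372769i ; Y_{7,-2}(Ω₂) = -0.092591+0.030561i ; Δ = -0.029448-0.028556i
  [-1]  conj(Y_{7,-1})(Ω₁) = +0.058996+0.035718i ; Y_{7,-1}(Ω₂) = +0.321190-0.051636i ; Δ = +0.020793+0.008426i
  [+0]  conj(Y_{7,0})(Ω₁) = -0.444357-0.000000i ; Y_{7,0}(Ω₂) = +0.059622+0.000000i ; Δ = -0.026493-0.000000i
  [+1]  conj(Y_{7,1})(Ω₁) = -0.058996+0.035718i ; Y_{7,1}(Ω₂) = -0.321190-0.051636i ; Δ = +0.020793-0.008426i
  [+2]  conj(Y_{7,2})(Ω₁) = +0.195007-0.372769i ; Y_{7,2}(Ω₂) = -0.092591-0.030561i ; Δ = -0.029448+0.028556i
  [+3]  conj(Y_{7,3})(Ω₁) = -0.029637-0.474136i ; Y_{7,3}(Ω₂) = +0.279805+0.145030i ; Δ = +0.060471-0.136964i
  [+4]  conj(Y_{7,4})(Ω₁) = -0.159627-0.229938i ; Y_{7,4}(Ω₂) = +0.178696+0.132382i ; Δ = +0.001915-0.062221i
  [+5]  conj(Y_{7,5})(Ω₁) = -0.098108-0.043760i ; Y_{7,5}(Ω₂) = -0.157392-0.161087i ; Δ = +0.008392+0.022691i
  [+6]  conj(Y_{7,6})(Ω₁) = -0.027518+0.003454i ; Y_{7,6}(Ω₂) = -0.256647-0.363789i ; Δ = +0.008319+0.009124i
  [+7]  conj(Y_{7,7})(Ω₁) = -0.003430+0.002713i ; Y_{7,7}(Ω₂) = -0.125845-0.257230i ; Δ = +0.001129+0.000541i
Total Σ_m = +0.116651+0.000000i. Multiply by 0.837758: +0.097725+0.000000i. P_7(cos γ) = 0.097725

0.097725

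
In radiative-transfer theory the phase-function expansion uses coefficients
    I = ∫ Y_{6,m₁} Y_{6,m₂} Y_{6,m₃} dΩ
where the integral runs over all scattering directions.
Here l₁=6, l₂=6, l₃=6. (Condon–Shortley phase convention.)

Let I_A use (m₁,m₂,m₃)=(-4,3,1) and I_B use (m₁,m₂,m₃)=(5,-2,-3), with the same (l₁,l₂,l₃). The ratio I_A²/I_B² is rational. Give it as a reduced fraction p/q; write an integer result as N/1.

Shared (l₁,l₂,l₃)=(6,6,6): N and (l;000)² cancel in I_A²/I_B².
A: Δ = 6!·6!·6!/19! = 1/325909584; Racah Σ t=4..6: t=4:+1/4147200 t=5:−1/691200 t=6:+1/1244160 = -1/2488320; ⇒ 3j(6 6 6; -4 3 1)² = 875/184756, sgn +1
B: Δ = 6!·6!·6!/19! = 1/325909584; Racah Σ t=0..1: t=0:+1/4147200 t=1:−1/3110400 = -1/12441600; ⇒ 3j(6 6 6; 5 -2 -3)² = 7/4199, sgn +1
I_A²/I_B² = (875/184756)/(7/4199) = 125/44

125/44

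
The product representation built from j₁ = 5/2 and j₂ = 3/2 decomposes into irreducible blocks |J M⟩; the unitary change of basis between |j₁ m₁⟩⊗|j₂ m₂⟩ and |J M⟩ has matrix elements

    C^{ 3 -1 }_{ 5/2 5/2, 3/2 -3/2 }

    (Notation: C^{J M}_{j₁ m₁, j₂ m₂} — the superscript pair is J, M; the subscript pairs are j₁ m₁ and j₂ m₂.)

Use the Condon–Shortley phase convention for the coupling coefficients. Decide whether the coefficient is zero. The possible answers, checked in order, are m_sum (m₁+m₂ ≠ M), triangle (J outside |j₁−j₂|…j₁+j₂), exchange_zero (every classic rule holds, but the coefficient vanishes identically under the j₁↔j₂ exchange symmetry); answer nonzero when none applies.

m_sum

m-sum: m₁+m₂ = 5/2+(-3/2) = 1, M = -1  ✗ ⇒ coefficient is 0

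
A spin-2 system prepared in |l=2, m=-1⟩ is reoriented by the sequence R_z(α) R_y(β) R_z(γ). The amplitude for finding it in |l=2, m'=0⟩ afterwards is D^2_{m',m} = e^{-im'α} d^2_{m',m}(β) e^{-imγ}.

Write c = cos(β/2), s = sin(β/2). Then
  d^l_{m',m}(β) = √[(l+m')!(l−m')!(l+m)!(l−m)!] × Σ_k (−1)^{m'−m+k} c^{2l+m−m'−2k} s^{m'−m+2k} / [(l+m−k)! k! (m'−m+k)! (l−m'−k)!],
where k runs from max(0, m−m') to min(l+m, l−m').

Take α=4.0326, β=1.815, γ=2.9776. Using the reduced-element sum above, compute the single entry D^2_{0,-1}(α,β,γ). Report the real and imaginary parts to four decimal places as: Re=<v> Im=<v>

First d^2_{0,-1}(β=1.8150), then the phase factors e^{-i(0)α} and e^{-i(-1)γ}:
With c≡cos(β/2)=0.615718 and s≡sin(β/2)=0.787967, N=[2·2·1·6]^{1/2}=4.898979
k: max(0,(-1)−(0))=0 … min(2+(-1),2−(0))=1
  k=0: (−1)^1·4.8990/(2)·0.6157^3·0.7880^1 = -0.450535
  k=1: (−1)^2·4.8990/(2)·0.6157^1·0.7880^3 = +0.737872
d^2_{0,-1}(1.8150) = -0.450535 +0.737872 = +0.287337
Phases: e^{-i·(0)·4.0326}=+1.000000+0.000000i, e^{-i·(-1)·2.9776}=-0.986583+0.163259i ⇒ D=-0.283482+0.046910i

Re=-0.2835 Im=0.0469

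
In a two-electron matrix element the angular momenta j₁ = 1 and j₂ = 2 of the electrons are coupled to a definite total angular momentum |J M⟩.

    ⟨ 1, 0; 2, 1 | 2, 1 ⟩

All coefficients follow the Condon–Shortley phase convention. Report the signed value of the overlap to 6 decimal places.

-0.408248  (= −√(1/6))

triangle: 1!×1!×3!/6! = 6/720
(j±m)!: 1!×1!×3!×1!×3!×1! = 36
prefactor² = (2J+1)×Δ×N² = 3/2
  k=0: +1/(0!×1!×1!×3!×0!×0!) = 1/6
  k=1: −1/(1!×0!×0!×2!×1!×1!) = -1/2
Σ = -1/3  ⇒  CG² = 3/2×(-1/3)² = 1/6
CG = −√(1/6) = -0.408248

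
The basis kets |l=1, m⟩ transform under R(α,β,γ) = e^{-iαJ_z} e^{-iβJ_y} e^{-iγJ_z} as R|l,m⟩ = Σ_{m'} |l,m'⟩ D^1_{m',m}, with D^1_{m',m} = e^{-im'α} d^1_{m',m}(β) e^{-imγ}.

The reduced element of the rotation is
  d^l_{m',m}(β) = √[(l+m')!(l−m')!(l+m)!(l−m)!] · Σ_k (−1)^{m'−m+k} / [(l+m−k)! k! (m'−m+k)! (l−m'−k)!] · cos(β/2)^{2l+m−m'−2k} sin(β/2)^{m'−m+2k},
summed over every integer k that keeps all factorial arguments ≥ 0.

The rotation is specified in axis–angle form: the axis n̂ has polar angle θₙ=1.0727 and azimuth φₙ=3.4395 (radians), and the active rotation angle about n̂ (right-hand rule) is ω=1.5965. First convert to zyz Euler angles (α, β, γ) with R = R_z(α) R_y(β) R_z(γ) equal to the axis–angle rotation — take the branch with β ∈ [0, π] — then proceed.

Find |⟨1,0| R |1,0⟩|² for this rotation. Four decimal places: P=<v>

P=0.0434

Axis–angle → zyz. n̂ = (sinθₙcosφₙ, sinθₙsinφₙ, cosθₙ) = (-0.839798, -0.257856, +0.477754), ω = 1.5965.
R = I cosω + sinω [n̂]ₓ + (1−cosω) n̂n̂ᵀ gives
  R = [+0.697686, -0.255484, -0.669299; +0.699709, +0.042498, +0.713163; -0.153758, -0.965879, +0.208414]
β = atan2(√(R₁₃²+R₂₃²), R₃₃) = 1.360843; α = atan2(R₂₃, R₁₃) mod 2π = 2.324476; γ = atan2(R₃₂, −R₃₁) mod 2π = 4.870254
Split into d^1_{0,0}(β=1.3608) × two z-phases.
Half-angle: c=0.777308, s=0.629121. N=√(1·1·1·1)=1.000000
k: max(0,(0)−(0))=0 … min(1+(0),1−(0))=1
  k=0: (−1)^0·1.0000/(1)·0.7773^2·0.6291^0 = +0.604207
  k=1: (−1)^1·1.0000/(1)·0.7773^0·0.6291^2 = -0.395793
d^1_{0,0}(1.3608) = +0.604207 -0.395793 = +0.208414
|D^1_{0,0}|² = |d^1_{0,0}(β)|² = (+0.208414)² = 0.043437 (the z-rotation phases have unit modulus)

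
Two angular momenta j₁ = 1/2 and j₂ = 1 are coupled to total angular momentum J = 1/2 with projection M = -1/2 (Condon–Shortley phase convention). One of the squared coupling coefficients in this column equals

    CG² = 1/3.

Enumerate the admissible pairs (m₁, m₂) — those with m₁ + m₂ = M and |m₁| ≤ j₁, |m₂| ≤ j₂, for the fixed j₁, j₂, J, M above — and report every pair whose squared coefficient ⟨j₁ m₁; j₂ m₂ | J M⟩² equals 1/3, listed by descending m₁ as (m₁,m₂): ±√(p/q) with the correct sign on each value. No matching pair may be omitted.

Admissible pairs with m₁+m₂ = M = -1/2: (-1/2,0), (1/2,-1)
  (m₁,m₂)=(1/2,-1): CG² = 2/3, CG = +√(2/3)
  (m₁,m₂)=(-1/2,0): CG² = 1/3, CG = −√(1/3)   ← matches the target
Pairs with CG² = 1/3: (-1/2,0): −√(1/3)

(-1/2,0): −√(1/3)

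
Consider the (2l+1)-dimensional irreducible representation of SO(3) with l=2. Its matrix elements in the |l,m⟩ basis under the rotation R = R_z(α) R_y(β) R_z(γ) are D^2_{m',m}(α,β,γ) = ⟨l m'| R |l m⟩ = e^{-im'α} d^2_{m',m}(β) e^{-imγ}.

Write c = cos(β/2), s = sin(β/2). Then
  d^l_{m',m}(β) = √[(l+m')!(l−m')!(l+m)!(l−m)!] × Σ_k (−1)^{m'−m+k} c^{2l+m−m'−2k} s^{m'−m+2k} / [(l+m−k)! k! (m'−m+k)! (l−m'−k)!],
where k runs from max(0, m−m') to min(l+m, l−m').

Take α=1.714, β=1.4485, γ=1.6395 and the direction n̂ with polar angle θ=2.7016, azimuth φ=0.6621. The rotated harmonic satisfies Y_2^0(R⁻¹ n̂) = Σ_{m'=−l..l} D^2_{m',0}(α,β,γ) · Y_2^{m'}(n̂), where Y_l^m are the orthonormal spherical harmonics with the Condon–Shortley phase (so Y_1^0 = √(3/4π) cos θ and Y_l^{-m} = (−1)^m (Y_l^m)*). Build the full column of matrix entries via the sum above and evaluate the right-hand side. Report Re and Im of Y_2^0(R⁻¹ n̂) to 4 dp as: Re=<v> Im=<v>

Need the full column D^2_{m',0} for m'=−2..2 at α=1.7140, β=1.4485, γ=1.6395.
cos(β/2)=0.748997, sin(β/2)=0.662574
d^2_{-2,0}: single k=2 term ⇒ +0.603259;  D = -0.578685-0.170425i
d^2_{-1,0}: k∈[1..2] ⇒ +0.681945 -0.533652 = +0.148293;  D = -0.021164+0.146775i
d^2_{0,0}: k∈[0..2] ⇒ +0.314716 -0.985118 +0.192725 = -0.477677;  D = -0.477677+0.000000i
d^2_{1,0}: k∈[0..1] ⇒ -0.681945 +0.533652 = -0.148293;  D = +0.021164+0.146775i
d^2_{2,0}: single k=0 term ⇒ +0.603259;  D = -0.578685+0.170425i
Y_2^{m'}(θ=2.7016,φ=0.6621) and Σ D·Y over m':
  (-0.5787-0.1704i)·(+0.0171-0.0680i)  (-0.0212+0.1468i)·(-0.2348+0.1830i)  (-0.4777+0.0000i)·(+0.4591+0.0000i)  (+0.0212+0.1468i)·(+0.2348+0.1830i)  (-0.5787+0.1704i)·(+0.0171+0.0680i)
Y_2^0(R⁻¹ n̂) = -0.306066+0.000000i

Re=-0.3061 Im=0.0000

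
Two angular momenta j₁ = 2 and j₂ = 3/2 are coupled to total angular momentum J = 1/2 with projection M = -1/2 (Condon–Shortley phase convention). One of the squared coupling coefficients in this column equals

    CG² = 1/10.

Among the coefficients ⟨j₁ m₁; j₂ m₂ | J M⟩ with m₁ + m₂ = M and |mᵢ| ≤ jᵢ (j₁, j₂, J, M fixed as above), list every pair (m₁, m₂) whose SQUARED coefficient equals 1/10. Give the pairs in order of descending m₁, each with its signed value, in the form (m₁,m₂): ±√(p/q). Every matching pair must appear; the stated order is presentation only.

(1,-3/2): +√(1/10)

Admissible pairs with m₁+m₂ = M = -1/2: (-2,3/2), (-1,1/2), (0,-1/2), (1,-3/2)
  (m₁,m₂)=(1,-3/2): CG² = 1/10, CG = +√(1/10)   ← matches the target
  (m₁,m₂)=(0,-1/2): CG² = 1/5, CG = −√(1/5)
  (m₁,m₂)=(-1,1/2): CG² = 3/10, CG = +√(3/10)
  (m₁,m₂)=(-2,3/2): CG² = 2/5, CG = −√(2/5)
Pairs with CG² = 1/10: (1,-3/2): +√(1/10)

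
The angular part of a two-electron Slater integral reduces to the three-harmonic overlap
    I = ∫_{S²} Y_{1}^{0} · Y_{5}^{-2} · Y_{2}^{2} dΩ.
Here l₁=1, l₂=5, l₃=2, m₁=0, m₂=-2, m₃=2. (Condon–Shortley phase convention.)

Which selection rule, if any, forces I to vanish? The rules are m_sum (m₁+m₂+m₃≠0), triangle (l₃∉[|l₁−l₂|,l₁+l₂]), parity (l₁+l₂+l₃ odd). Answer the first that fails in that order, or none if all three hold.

triangle

Σmᵢ = 0  ✓
l₃∈[|l₁−l₂|,l₁+l₂]=[4,6] required, l₃=2 fails  ✗
Σlᵢ = 8 ⇒ even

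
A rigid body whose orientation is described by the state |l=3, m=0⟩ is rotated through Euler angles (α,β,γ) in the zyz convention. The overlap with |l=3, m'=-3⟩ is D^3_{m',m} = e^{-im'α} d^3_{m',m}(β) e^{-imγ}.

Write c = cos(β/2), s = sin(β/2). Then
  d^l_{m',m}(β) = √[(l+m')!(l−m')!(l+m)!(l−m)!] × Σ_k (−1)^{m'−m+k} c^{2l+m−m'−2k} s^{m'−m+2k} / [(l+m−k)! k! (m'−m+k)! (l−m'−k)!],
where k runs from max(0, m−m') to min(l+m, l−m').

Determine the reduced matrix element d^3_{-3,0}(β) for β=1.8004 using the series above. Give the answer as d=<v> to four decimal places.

d=0.5162

d^3_{-3,0}(β=1.8004) via the finite sum:
c=cos(1.800400/2)=0.621453, s=sin(1.800400/2)=0.783451; N=√[1·720·6·6]=160.996894
k: max(0,(0)−(-3))=3 … min(3+(0),3−(-3))=3
  k=3: (−1)^0·160.9969/(36)·0.6215^3·0.7835^3 = +0.516150
d^3_{-3,0}(1.8004) = +0.516150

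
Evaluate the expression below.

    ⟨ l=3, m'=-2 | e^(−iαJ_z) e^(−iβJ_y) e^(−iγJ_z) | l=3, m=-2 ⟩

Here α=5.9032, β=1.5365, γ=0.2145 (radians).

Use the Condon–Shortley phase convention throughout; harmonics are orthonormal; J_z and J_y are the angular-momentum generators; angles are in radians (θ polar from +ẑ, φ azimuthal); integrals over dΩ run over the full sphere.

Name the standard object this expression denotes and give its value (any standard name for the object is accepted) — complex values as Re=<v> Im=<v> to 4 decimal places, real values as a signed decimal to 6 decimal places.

This is a Wigner D-matrix element — the rotation-matrix element ⟨l m'| R(α,β,γ) |l m⟩ in the angular-momentum basis.
First d^3_{-2,-2}(β=1.5365), then the phase factors e^{-i(-2)α} and e^{-i(-2)γ}:
With c≡cos(β/2)=0.719128 and s≡sin(β/2)=0.694878, N=[1·120·1·120]^{1/2}=120.000000
k: max(0,(-2)−(-2))=0 … min(3+(-2),3−(-2))=1
  k=0: (−1)^0·120.0000/(120)·0.7191^6·0.6949^0 = +0.138305
  k=1: (−1)^1·120.0000/(24)·0.7191^4·0.6949^2 = -0.645671
d^3_{-2,-2}(1.5365) = +0.138305 -0.645671 = -0.507366
Attach z-rotation phases: D = e^{-i(-2)(5.9032)}·(-0.507366)·e^{-i(-2)(0.2145)} = -0.479830+0.164874i

Wigner D-matrix element, Re=-0.4798 Im=0.1649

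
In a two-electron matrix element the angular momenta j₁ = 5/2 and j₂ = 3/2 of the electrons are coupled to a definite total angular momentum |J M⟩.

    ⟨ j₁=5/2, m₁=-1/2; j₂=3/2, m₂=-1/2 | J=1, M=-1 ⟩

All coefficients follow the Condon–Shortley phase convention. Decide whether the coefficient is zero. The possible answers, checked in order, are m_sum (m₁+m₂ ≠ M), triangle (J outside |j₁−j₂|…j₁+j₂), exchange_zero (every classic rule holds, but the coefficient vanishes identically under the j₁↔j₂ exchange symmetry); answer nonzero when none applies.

nonzero

m-sum: m₁+m₂ = -1/2+(-1/2) = -1, M = -1  ✓
triangle: |j₁−j₂| = 1 ≤ J = 1 ≤ j₁+j₂ = 4  ✓
exchange: j₁≠j₂ or m₁≠m₂ — the exchange symmetry imposes no constraint here
value check: CG = −√(3/20) = -0.387298 ≠ 0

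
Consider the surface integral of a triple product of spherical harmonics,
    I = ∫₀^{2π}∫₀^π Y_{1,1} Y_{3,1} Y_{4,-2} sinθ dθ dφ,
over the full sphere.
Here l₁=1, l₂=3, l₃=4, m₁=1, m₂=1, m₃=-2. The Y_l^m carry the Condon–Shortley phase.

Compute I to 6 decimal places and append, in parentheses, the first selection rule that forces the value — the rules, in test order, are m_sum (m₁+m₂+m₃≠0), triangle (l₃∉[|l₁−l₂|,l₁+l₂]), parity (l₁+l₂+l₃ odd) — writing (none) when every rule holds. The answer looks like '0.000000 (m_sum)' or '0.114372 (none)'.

0.238414 (none)

Rules hold: Σm=0, L=8 even, 2≤4≤4.
N = 3·7·9 = 189
Δ = 0!·2!·6!/9! = 1/252
Racah Σ t=0..0: t=0:+1/36 = 1/36
⇒ 3j(1 3 4; 0 0 0)² = 4/63, sgn +1
Racah Σ t=0..0: t=0:+1/96 = 1/96
⇒ 3j(1 3 4; 1 1 -2)² = 5/84, sgn +1
4πI² = N·(3j₀)²·(3jₘ)² = 5/7
I = +1·√(0.714286/4π) = 0.23841361
No selection rule forces the value: the integral is nonzero (none).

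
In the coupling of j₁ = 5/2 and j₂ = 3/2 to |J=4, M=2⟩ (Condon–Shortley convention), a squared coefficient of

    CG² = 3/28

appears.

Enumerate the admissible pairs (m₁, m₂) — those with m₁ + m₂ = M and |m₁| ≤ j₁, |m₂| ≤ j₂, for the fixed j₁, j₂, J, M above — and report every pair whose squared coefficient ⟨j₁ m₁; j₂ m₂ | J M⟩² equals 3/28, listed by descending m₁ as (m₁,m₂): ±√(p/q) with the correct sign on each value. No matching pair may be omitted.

Admissible pairs with m₁+m₂ = M = 2: (1/2,3/2), (3/2,1/2), (5/2,-1/2)
  (m₁,m₂)=(5/2,-1/2): CG² = 3/28, CG = +√(3/28)   ← matches the target
  (m₁,m₂)=(3/2,1/2): CG² = 15/28, CG = +√(15/28)
  (m₁,m₂)=(1/2,3/2): CG² = 5/14, CG = +√(5/14)
Pairs with CG² = 3/28: (5/2,-1/2): +√(3/28)

(5/2,-1/2): +√(3/28)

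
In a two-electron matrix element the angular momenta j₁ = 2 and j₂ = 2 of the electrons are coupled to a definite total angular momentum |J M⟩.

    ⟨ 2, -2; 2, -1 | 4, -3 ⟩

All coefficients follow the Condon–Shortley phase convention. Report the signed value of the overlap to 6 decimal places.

triangle: 0!*4!*4!/9! = 576/362880
(j±m)!: 0!*4!*1!*3!*1!*7! = 725760
prefactor² = (2J+1)*Δ*N² = 10368
  k=0: +1/(0!*0!*4!*1!*0!*3!) = 1/144
Σ = 1/144  ⇒  CG² = 10368*(1/144)² = 1/2
CG = +√(1/2) = +0.707107

+0.707107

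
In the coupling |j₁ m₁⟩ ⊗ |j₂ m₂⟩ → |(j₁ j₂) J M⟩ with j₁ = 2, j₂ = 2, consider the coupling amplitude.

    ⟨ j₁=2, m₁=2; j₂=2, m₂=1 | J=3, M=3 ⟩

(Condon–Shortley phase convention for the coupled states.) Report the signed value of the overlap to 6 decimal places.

+√(1/2) = +0.707107

j₁+j₂−J=1  J+j₁−j₂=3  J−j₁+j₂=3  j₁+j₂+J+1=8
(j₁±m₁, j₂±m₂, J±M) = (4,0,3,1,6,0)
P² = 648
sum k=0..0:
  [0] +1/36 = 1/36
S = 1/36
C² = P²·S² = 1/2 ; C = +0.707107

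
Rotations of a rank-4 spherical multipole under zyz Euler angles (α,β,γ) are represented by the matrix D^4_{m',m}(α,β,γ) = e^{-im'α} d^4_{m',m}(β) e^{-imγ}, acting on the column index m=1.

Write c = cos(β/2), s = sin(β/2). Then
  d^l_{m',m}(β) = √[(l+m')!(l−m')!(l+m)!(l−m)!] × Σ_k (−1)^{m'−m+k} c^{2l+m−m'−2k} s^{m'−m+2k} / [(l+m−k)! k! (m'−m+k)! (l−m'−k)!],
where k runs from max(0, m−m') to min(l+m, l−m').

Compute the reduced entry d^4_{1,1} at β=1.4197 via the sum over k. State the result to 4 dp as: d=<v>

d^4_{1,1}(β=1.4197) via the finite sum:
With c≡cos(β/2)=0.758460 and s≡sin(β/2)=0.651720, N=[120·6·120·6]^{1/2}=720.000000
k∈{0,1,2,3} keeps every argument non-negative
  k=0: (−1)^0·720.0000/(720)·0.7585^8·0.6517^0 = +0.109512
  k=1: (−1)^1·720.0000/(48)·0.7585^6·0.6517^2 = -1.212853
  k=2: (−1)^2·720.0000/(24)·0.7585^4·0.6517^4 = +1.790999
  k=3: (−1)^3·720.0000/(72)·0.7585^2·0.6517^6 = -0.440790
d^4_{1,1}(1.4197) = +0.109512 -1.212853 +1.790999 -0.440790 = +0.246868

d=0.2469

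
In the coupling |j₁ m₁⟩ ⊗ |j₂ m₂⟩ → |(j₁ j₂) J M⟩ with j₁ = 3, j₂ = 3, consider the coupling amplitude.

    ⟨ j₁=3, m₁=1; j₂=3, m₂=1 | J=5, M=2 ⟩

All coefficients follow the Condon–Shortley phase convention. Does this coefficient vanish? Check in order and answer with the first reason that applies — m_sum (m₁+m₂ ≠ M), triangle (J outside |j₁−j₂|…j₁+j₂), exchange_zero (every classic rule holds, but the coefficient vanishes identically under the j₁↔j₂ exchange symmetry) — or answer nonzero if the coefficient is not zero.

exchange_zero

m-sum: m₁+m₂ = 1+1 = 2, M = 2  ✓
triangle: |j₁−j₂| = 0 ≤ J = 5 ≤ j₁+j₂ = 6  ✓
exchange: j₁=j₂ and m₁=m₂, and (−1)^(j₁+j₂−J) = (−1)^1 = −1 forces ⟨j₁m₁;j₂m₂|JM⟩ = −⟨j₂m₂;j₁m₁|JM⟩ = −⟨j₁m₁;j₂m₂|JM⟩ ⇒ the coefficient vanishes identically
Racah sum check: Σ_k collapses to 0 ⇒ CG = 0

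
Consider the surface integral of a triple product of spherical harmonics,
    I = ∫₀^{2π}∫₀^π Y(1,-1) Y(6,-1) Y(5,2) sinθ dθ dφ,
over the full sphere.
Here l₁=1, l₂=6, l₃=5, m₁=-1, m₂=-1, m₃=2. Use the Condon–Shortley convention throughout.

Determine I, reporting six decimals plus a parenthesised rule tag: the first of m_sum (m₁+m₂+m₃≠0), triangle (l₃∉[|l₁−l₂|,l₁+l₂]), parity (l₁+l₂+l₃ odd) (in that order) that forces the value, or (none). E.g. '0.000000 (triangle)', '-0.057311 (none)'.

Checks pass: Σm=0; 12 even; l₃=5∈[5,7].
(2·1+1)(2·6+1)(2·5+1) = 429
Δ: 2! 0! 10! / 13! → 1/858
sum: t=1:−1/14400 = -1/14400
3j²(1 6 5; 0 0 0) = Δ·Π!·Σ² = 6/143  (sign +1)
sum: t=2:+1/60480 = 1/60480
3j²(1 6 5; -1 -1 2) = Δ·Π!·Σ² = 5/429  (sign -1)
combine: 4πI² = 429·6/143·5/429 = 30/143
take √, sign -1: I = -0.12920749
No selection rule forces the value: the integral is nonzero (none).

-0.129207 (none)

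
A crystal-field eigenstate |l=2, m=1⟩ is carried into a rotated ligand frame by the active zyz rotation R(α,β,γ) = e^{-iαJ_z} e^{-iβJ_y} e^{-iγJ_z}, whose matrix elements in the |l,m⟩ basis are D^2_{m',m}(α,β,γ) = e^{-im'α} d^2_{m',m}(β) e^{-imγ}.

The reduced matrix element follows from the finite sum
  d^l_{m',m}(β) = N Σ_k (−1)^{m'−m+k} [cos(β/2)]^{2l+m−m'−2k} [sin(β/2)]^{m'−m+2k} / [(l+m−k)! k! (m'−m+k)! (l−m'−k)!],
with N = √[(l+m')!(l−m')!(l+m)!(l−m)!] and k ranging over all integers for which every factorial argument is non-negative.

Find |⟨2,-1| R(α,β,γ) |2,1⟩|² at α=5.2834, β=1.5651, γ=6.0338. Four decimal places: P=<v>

D^2_{-1,1}(5.2834,1.5651,6.0338) = e^{-i·-1·5.2834}·d^2_{-1,1}(1.5651)·e^{-i·1·6.0338}. Compute d first:
c=cos(1.565100/2)=0.709118, s=sin(1.565100/2)=0.705090; N=√[1·6·6·1]=6.000000
Admissible k: 2..3 (factorial args all ≥0)
  k=2: (−1)^0·6.0000/(2)·0.7091^2·0.7051^2 = +0.749976
  k=3: (−1)^1·6.0000/(6)·0.7091^0·0.7051^4 = -0.247160
d^2_{-1,1}(1.5651) = +0.749976 -0.247160 = +0.502816
|D^2_{-1,1}|² = |d^2_{-1,1}(β)|² = (+0.502816)² = 0.252824 (the z-rotation phases have unit modulus)

P=0.2528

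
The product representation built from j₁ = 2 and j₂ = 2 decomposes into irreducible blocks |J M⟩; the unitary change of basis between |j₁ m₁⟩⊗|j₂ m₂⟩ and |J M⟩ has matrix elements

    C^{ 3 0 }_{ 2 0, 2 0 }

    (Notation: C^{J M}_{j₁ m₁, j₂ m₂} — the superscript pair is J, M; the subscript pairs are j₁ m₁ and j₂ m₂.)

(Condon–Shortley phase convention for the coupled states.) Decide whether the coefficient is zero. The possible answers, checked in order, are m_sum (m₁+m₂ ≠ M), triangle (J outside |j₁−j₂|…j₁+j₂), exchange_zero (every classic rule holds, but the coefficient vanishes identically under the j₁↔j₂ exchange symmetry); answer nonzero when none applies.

exchange_zero

m-sum: m₁+m₂ = 0+0 = 0, M = 0  ✓
triangle: |j₁−j₂| = 0 ≤ J = 3 ≤ j₁+j₂ = 4  ✓
exchange: j₁=j₂ and m₁=m₂, and (−1)^(j₁+j₂−J) = (−1)^1 = −1 forces ⟨j₁m₁;j₂m₂|JM⟩ = −⟨j₂m₂;j₁m₁|JM⟩ = −⟨j₁m₁;j₂m₂|JM⟩ ⇒ the coefficient vanishes identically
Racah sum check: Σ_k collapses to 0 ⇒ CG = 0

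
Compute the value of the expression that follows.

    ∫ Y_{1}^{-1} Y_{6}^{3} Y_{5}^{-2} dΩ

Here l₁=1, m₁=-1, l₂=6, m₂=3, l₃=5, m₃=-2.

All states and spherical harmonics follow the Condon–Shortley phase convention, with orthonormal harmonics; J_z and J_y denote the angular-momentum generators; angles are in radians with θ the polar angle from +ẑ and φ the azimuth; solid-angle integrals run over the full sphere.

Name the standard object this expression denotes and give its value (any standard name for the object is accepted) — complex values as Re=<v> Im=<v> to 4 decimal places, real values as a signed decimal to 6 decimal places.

This is a Gaunt coefficient — the integral of a triple product of spherical harmonics over the sphere.
m-sum 0 ✓  L=12 even ✓  5≤5≤7 ✓
Π(2lᵢ+1) = 3×13×11 = 429
triangle coeff Δ(1,6,5) = 1/858
Σ_t [1,1]: t=1:−1/14400 = -1/14400
(3j)²=6/143 [(1 6 5; 0 0 0)], sign=+1
Σ_t [2,2]: t=2:+1/60480 = 1/60480
(3j)²=6/143 [(1 6 5; -1 3 -2)], sign=-1
⇒ 4πI² = 108/143
I = (-1)√(108/143/(4π)) = -0.24515397

Gaunt coefficient, -0.245154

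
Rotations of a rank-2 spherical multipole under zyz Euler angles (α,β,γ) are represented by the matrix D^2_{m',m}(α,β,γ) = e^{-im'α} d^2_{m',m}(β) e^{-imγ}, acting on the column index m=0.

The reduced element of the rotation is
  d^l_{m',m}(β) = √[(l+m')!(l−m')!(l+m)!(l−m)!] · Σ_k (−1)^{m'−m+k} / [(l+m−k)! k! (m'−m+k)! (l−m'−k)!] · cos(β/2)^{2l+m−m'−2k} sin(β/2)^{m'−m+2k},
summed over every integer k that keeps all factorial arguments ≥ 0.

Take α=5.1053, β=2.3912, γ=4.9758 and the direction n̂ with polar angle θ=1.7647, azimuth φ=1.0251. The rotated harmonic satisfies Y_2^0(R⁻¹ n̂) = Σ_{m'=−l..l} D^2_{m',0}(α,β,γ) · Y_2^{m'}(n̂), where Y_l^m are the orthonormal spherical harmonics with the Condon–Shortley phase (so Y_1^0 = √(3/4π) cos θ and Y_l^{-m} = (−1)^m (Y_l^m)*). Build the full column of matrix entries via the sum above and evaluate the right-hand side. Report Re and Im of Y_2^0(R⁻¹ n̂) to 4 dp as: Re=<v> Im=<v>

Need the full column D^2_{m',0} for m'=−2..2 at α=5.1053, β=2.3912, γ=4.9758.
cos(β/2)=0.366455, sin(β/2)=0.930436
d^2_{-2,0}: single k=2 term ⇒ +0.284767;  D = -0.201276-0.201446i
d^2_{-1,0}: k∈[1..2] ⇒ +0.112157 -0.723029 = -0.610872;  D = -0.233890+0.564323i
d^2_{0,0}: k∈[0..2] ⇒ +0.018034 -0.465023 +0.749455 = +0.302465;  D = +0.302465+0.000000i
d^2_{1,0}: k∈[0..1] ⇒ -0.112157 +0.723029 = +0.610872;  D = +0.233890+0.564323i
d^2_{2,0}: single k=0 term ⇒ +0.284767;  D = -0.201276+0.201446i
Y_2^{m'}(θ=1.7647,φ=1.0251) and Σ D·Y over m':
  (-0.2013-0.2014i)·(-0.1716-0.3300i)  (-0.2339+0.5643i)·(-0.0758+0.1249i)  (+0.3025+0.0000i)·(-0.2803+0.0000i)  (+0.2339+0.5643i)·(+0.0758+0.1249i)  (-0.2013+0.2014i)·(-0.1716+0.3300i)
Y_2^0(R⁻¹ n̂) = -0.254123+0.000000i

Re=-0.2541 Im=0.0000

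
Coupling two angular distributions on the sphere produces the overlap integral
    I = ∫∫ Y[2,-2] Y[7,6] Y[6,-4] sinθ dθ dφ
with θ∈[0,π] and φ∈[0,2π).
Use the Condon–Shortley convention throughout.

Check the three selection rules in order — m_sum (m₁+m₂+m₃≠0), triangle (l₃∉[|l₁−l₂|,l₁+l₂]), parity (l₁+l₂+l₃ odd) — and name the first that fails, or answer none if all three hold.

parity

Σmᵢ = 0  ✓
l₃∈[|l₁−l₂|,l₁+l₂]=[5,9], have l₃=6  ✓
Σlᵢ = 15 ⇒ odd  ✗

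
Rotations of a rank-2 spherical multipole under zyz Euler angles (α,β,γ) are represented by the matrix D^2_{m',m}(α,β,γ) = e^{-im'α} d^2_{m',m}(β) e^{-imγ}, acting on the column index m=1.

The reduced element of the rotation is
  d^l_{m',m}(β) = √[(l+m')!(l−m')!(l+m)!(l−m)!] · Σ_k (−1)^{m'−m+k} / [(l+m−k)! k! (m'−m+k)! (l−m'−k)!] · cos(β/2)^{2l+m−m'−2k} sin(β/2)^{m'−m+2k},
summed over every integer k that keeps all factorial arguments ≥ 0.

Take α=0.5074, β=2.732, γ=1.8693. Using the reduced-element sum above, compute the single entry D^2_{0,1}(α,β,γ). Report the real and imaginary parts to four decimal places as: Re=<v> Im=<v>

Re=0.1316 Im=0.4276

D^2_{0,1}(0.5074,2.7320,1.8693) = e^{-i·0·0.5074}·d^2_{0,1}(2.7320)·e^{-i·1·1.8693}. Compute d first:
Half-angle: c=0.203368, s=0.979102. N=√(2·2·6·1)=4.898979
Admissible k: 1..2 (factorial args all ≥0)
  k=1: (−1)^0·4.8990/(2)·0.2034^3·0.9791^1 = +0.020172
  k=2: (−1)^1·4.8990/(2)·0.2034^1·0.9791^3 = -0.467565
d^2_{0,1}(2.7320) = +0.020172 -0.467565 = -0.447393
Attach z-rotation phases: D = e^{-i(0)(0.5074)}·(-0.447393)·e^{-i(1)(1.8693)} = +0.131574+0.427608i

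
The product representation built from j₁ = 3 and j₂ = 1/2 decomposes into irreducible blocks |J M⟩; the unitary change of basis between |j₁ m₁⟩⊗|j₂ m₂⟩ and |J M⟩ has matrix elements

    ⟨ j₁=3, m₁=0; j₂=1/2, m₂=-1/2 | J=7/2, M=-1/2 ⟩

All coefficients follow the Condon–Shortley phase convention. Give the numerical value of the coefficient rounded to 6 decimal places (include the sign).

+√(4/7) ≈ +0.755929

triangle: 0!×6!×1!/8! = 720/40320
(j±m)!: 3!×3!×0!×1!×3!×4! = 5184
prefactor² = (2J+1)×Δ×N² = 5184/7
  k=0: +1/(0!×0!×3!×0!×3!×1!) = 1/36
Σ = 1/36  ⇒  CG² = 5184/7×(1/36)² = 4/7
CG = +√(4/7) = +0.755929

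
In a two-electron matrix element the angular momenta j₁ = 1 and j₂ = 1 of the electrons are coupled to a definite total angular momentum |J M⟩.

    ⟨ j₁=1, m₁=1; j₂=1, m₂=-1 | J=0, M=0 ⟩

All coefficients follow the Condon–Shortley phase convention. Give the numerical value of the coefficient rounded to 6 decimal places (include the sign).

+√(1/3) = +0.577350

j₁+j₂−J=2  J+j₁−j₂=0  J−j₁+j₂=0  j₁+j₂+J+1=3
(j₁±m₁, j₂±m₂, J±M) = (2,0,0,2,0,0)
P² = 4/3
sum k=0..0:
  [0] +1/2 = 1/2
S = 1/2
C² = P²·S² = 1/3 ; C = +0.577350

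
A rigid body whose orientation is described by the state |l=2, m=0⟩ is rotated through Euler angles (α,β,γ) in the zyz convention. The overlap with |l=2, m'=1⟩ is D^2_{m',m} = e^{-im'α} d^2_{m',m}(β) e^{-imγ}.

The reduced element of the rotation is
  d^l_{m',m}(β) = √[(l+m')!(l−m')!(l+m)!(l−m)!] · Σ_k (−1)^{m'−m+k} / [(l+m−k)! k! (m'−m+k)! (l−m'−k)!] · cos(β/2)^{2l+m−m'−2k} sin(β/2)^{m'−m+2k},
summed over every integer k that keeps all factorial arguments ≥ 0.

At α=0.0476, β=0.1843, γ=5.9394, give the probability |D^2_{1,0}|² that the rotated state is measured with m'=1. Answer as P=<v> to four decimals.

P=0.0487

Split into d^2_{1,0}(β=0.1843) × two z-phases.
With c≡cos(β/2)=0.995757 and s≡sin(β/2)=0.092020, N=[6·1·2·2]^{1/2}=4.898979
The bounds max(0,m−m')=0 and min(l+m,l−m')=1 give 2 terms
  k=0: (−1)^1·4.8990/(2)·0.9958^3·0.0920^1 = -0.222544
  k=1: (−1)^2·4.8990/(2)·0.9958^1·0.0920^3 = +0.001901
d^2_{1,0}(0.1843) = -0.222544 +0.001901 = -0.220644
|D^2_{1,0}|² = |d^2_{1,0}(β)|² = (-0.220644)² = 0.048684 (the z-rotation phases have unit modulus)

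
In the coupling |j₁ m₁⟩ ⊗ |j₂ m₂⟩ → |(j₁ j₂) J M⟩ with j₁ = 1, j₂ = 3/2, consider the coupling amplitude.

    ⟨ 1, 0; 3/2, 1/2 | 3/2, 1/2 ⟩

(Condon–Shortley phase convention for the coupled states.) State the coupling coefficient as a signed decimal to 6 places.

j₁+j₂−J=1  J+j₁−j₂=1  J−j₁+j₂=2  j₁+j₂+J+1=5
(j₁±m₁, j₂±m₂, J±M) = (1,1,2,1,2,1)
P² = 4/15
sum k=0..1:
  [0] +1/2 = 1/2
  [1] −1/1 = -1
S = -1/2
C² = P²·S² = 1/15 ; C = -0.258199

−√(1/15) ≈ -0.258199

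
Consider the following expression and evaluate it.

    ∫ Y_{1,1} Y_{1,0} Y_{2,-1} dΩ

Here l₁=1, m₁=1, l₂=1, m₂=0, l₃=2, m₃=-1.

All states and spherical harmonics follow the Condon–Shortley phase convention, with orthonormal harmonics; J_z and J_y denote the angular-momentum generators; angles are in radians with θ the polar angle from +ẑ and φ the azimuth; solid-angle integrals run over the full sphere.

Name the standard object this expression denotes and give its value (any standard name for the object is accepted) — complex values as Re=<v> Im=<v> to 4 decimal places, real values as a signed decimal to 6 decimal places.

This is a Gaunt coefficient — the integral of a triple product of spherical harmonics over the sphere.
Checks pass: Σm=0; 4 even; l₃=2∈[0,2].
(2·1+1)(2·1+1)(2·2+1) = 45
Δ: 0! 2! 2! / 5! → 1/30
sum: t=0:+1/1 = 1/1
3j²(1 1 2; 0 0 0) = Δ·Π!·Σ² = 2/15  (sign +1)
sum: t=0:+1/2 = 1/2
3j²(1 1 2; 1 0 -1) = Δ·Π!·Σ² = 1/10  (sign -1)
combine: 4πI² = 45·2/15·1/10 = 3/5
take √, sign -1: I = -0.21850969

Gaunt coefficient, -0.218510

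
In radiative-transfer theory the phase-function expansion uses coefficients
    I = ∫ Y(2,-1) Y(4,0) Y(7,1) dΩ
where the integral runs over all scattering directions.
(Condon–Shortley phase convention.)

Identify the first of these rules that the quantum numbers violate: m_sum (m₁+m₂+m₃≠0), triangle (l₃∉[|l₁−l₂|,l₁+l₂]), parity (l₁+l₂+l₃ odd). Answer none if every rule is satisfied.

triangle

m₁+m₂+m₃ = -1 + 0 + 1 = 0  ✓
triangle: need |l₁−l₂| ≤ l₃ ≤ l₁+l₂ = [2,6]; l₃=7 is outside  ✗
parity: l₁+l₂+l₃ = 13 is odd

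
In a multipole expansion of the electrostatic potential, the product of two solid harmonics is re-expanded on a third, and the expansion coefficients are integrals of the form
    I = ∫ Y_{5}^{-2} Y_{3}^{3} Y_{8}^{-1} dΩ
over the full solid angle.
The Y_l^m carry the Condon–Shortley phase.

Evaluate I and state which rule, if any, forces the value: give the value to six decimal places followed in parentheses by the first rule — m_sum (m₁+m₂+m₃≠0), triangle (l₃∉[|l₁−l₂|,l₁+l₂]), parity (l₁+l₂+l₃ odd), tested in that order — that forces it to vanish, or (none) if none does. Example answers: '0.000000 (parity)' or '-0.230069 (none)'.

-0.038479 (none)

m-sum 0 ✓  L=16 even ✓  2≤8≤8 ✓
Π(2lᵢ+1) = 11×7×17 = 1309
triangle coeff Δ(5,3,8) = 1/136136
Σ_t [0,0]: t=0:+1/518400 = 1/518400
(3j)²=56/2431 [(5 3 8; 0 0 0)], sign=+1
Σ_t [0,0]: t=0:+1/21772800 = 1/21772800
(3j)²=3/4862 [(5 3 8; -2 3 -1)], sign=-1
⇒ 4πI² = 588/31603
I = (-1)√(588/31603/(4π)) = -0.03847863
No selection rule forces the value: the integral is nonzero (none).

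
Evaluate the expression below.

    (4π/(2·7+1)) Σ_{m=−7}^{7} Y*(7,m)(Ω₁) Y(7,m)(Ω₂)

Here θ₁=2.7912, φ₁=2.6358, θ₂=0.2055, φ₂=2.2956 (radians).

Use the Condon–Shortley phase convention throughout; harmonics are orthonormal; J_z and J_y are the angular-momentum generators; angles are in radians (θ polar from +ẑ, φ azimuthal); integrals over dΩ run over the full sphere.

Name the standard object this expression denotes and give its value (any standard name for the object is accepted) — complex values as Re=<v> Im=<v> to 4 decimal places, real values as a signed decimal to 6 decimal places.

This sum is the spherical-harmonic addition theorem: it equals the Legendre polynomial P_l(cos γ) of the angle γ between the two directions.
Expand P_7 via completeness: Σ_{m} conj(Y_{7,m}) at Ω₁ times Y_{7,m} at Ω₂ —
  term(m=-7) = -0.00000 + 0.00000j   from Y*(Ω₁)=0.00026 - 0.00011j, Y(Ω₂)=-0.00001 + 0.00000j
  term(m=-6) = 0.00000 - 0.00000j   from Y*(Ω₁)=0.00286 + 0.00031j, Y(Ω₂)=0.00005 - 0.00012j
  term(m=-5) = -0.00000 + 0.00003j   from Y*(Ω₁)=0.01498 + 0.01053j, Y(Ω₂)=0.00069 + 0.00132j
  term(m=-4) = -0.00020 - 0.00093j   from Y*(Ω₁)=0.03542 + 0.07289j, Y(Ω₂)=-0.01144 - 0.00283j
  term(m=-3) = 0.00877 + 0.01429j   from Y*(Ω₁)=-0.01339 + 0.25051j, Y(Ω₂)=0.05502 - 0.03793j
  term(m=-2) = -0.10273 - 0.08315j   from Y*(Ω₁)=-0.26867 + 0.42929j, Y(Ω₂)=-0.03155 + 0.25906j
  term(m=-1) = 0.29841 + 0.10562j   from Y*(Ω₁)=-0.44865 + 0.24849j, Y(Ω₂)=-0.40920 - 0.46206j
  term(m=+0) = 0.06542 + 0.00000j   from Y*(Ω₁)=0.12226 + 0.00000j, Y(Ω₂)=0.53511 + 0.00000j
  term(m=+1) = 0.29841 - 0.10562j   from Y*(Ω₁)=0.44865 + 0.24849j, Y(Ω₂)=0.40920 - 0.46206j
  term(m=+2) = -0.10273 + 0.08315j   from Y*(Ω₁)=-0.26867 - 0.42929j, Y(Ω₂)=-0.03155 - 0.25906j
  term(m=+3) = 0.00877 - 0.01429j   from Y*(Ω₁)=0.01339 + 0.25051j, Y(Ω₂)=-0.05502 - 0.03793j
  term(m=+4) = -0.00020 + 0.00093j   from Y*(Ω₁)=0.03542 - 0.07289j, Y(Ω₂)=-0.01144 + 0.00283j
  term(m=+5) = -0.00000 - 0.00003j   from Y*(Ω₁)=-0.01498 + 0.01053j, Y(Ω₂)=-0.00069 + 0.00132j
  term(m=+6) = 0.00000 + 0.00000j   from Y*(Ω₁)=0.00286 - 0.00031j, Y(Ω₂)=0.00005 + 0.00012j
  term(m=+7) = -0.00000 - 0.00000j   from Y*(Ω₁)=-0.00026 - 0.00011j, Y(Ω₂)=0.00001 + 0.00000j
Total Σ_m = 0.47389 + 0.00000j. Multiply by 0.837758: 0.39701 + 0.00000j. P_7(cos γ) = 0.397006

Legendre polynomial (addition theorem), +0.397006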